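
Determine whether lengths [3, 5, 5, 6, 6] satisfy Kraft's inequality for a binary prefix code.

Kraft inequality: Σ 2^(-l_i) ≤ 1 for prefix-free code
Calculating: 2^(-3) + 2^(-5) + 2^(-5) + 2^(-6) + 2^(-6)
= 0.125 + 0.03125 + 0.03125 + 0.015625 + 0.015625
= 0.2188
Since 0.2188 ≤ 1, prefix-free code exists


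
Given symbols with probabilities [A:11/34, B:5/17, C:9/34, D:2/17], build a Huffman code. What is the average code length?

Huffman tree construction:
Combine smallest probabilities repeatedly
Resulting codes:
  A: 11 (length 2)
  B: 10 (length 2)
  C: 01 (length 2)
  D: 00 (length 2)
Average length = Σ p(s) × length(s) = 2.0000 bits


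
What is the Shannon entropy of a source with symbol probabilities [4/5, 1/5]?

H(X) = -Σ p(x) log₂ p(x)
  -4/5 × log₂(4/5) = 0.2575
  -1/5 × log₂(1/5) = 0.4644
H(X) = 0.7219 bits


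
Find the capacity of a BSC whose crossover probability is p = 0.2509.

For BSC with error probability p:
C = 1 - H(p) where H(p) is binary entropy
H(0.2509) = -0.2509 × log₂(0.2509) - 0.7491 × log₂(0.7491)
H(p) = 0.8127
C = 1 - 0.8127 = 0.1873 bits/use


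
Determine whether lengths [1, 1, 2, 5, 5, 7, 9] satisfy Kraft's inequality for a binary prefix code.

Kraft inequality: Σ 2^(-l_i) ≤ 1 for prefix-free code
Calculating: 2^(-1) + 2^(-1) + 2^(-2) + 2^(-5) + 2^(-5) + 2^(-7) + 2^(-9)
= 0.5 + 0.5 + 0.25 + 0.03125 + 0.03125 + 0.0078125 + 0.001953125
= 1.3223
Since 1.3223 > 1, prefix-free code does not exist


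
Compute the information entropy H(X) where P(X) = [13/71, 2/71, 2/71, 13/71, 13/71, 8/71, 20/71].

H(X) = -Σ p(x) log₂ p(x)
  -13/71 × log₂(13/71) = 0.4485
  -2/71 × log₂(2/71) = 0.1451
  -2/71 × log₂(2/71) = 0.1451
  -13/71 × log₂(13/71) = 0.4485
  -13/71 × log₂(13/71) = 0.4485
  -8/71 × log₂(8/71) = 0.3549
  -20/71 × log₂(20/71) = 0.5149
H(X) = 2.5053 bits


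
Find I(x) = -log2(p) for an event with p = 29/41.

Information content I(x) = -log₂(p(x))
I = -log₂(29/41) = -log₂(0.7073)
I = 0.4996 bits


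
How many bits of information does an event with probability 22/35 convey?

Information content I(x) = -log₂(p(x))
I = -log₂(22/35) = -log₂(0.6286)
I = 0.6699 bits


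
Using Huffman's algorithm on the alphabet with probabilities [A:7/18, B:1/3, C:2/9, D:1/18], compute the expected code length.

Huffman tree construction:
Combine smallest probabilities repeatedly
Resulting codes:
  A: 0 (length 1)
  B: 11 (length 2)
  C: 101 (length 3)
  D: 100 (length 3)
Average length = Σ p(s) × length(s) = 1.8889 bits


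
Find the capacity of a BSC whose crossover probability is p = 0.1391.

For BSC with error probability p:
C = 1 - H(p) where H(p) is binary entropy
H(0.1391) = -0.1391 × log₂(0.1391) - 0.8609 × log₂(0.8609)
H(p) = 0.5819
C = 1 - 0.5819 = 0.4181 bits/use


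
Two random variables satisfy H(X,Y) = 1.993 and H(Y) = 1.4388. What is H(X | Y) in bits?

Chain rule: H(X,Y) = H(X|Y) + H(Y)
H(X|Y) = H(X,Y) - H(Y) = 1.993 - 1.4388 = 0.5542 bits


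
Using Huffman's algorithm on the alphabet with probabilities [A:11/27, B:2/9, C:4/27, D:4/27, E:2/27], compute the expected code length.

Huffman tree construction:
Combine smallest probabilities repeatedly
Resulting codes:
  A: 0 (length 1)
  B: 111 (length 3)
  C: 101 (length 3)
  D: 110 (length 3)
  E: 100 (length 3)
Average length = Σ p(s) × length(s) = 2.1852 bits


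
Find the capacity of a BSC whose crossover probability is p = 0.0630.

For BSC with error probability p:
C = 1 - H(p) where H(p) is binary entropy
H(0.0630) = -0.0630 × log₂(0.0630) - 0.9370 × log₂(0.9370)
H(p) = 0.3392
C = 1 - 0.3392 = 0.6608 bits/use


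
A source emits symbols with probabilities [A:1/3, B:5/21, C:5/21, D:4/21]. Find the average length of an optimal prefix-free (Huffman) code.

Huffman tree construction:
Combine smallest probabilities repeatedly
Resulting codes:
  A: 11 (length 2)
  B: 01 (length 2)
  C: 10 (length 2)
  D: 00 (length 2)
Average length = Σ p(s) × length(s) = 2.0000 bits


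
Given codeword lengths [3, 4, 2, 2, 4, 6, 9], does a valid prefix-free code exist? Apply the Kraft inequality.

Kraft inequality: Σ 2^(-l_i) ≤ 1 for prefix-free code
Calculating: 2^(-3) + 2^(-4) + 2^(-2) + 2^(-2) + 2^(-4) + 2^(-6) + 2^(-9)
= 0.125 + 0.0625 + 0.25 + 0.25 + 0.0625 + 0.015625 + 0.001953125
= 0.7676
Since 0.7676 ≤ 1, prefix-free code exists


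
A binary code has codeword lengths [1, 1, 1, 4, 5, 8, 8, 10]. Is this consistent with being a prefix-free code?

Kraft inequality: Σ 2^(-l_i) ≤ 1 for prefix-free code
Calculating: 2^(-1) + 2^(-1) + 2^(-1) + 2^(-4) + 2^(-5) + 2^(-8) + 2^(-8) + 2^(-10)
= 0.5 + 0.5 + 0.5 + 0.0625 + 0.03125 + 0.00390625 + 0.00390625 + 0.0009765625
= 1.6025
Since 1.6025 > 1, prefix-free code does not exist


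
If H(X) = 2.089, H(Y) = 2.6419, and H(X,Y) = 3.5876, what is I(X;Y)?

I(X;Y) = H(X) + H(Y) - H(X,Y)
I(X;Y) = 2.089 + 2.6419 - 3.5876 = 1.1433 bits


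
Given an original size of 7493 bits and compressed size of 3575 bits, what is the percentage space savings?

Space savings = (1 - Compressed/Original) × 100%
= (1 - 3575/7493) × 100%
= 52.29%


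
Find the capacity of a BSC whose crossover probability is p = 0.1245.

For BSC with error probability p:
C = 1 - H(p) where H(p) is binary entropy
H(0.1245) = -0.1245 × log₂(0.1245) - 0.8755 × log₂(0.8755)
H(p) = 0.5422
C = 1 - 0.5422 = 0.4578 bits/use


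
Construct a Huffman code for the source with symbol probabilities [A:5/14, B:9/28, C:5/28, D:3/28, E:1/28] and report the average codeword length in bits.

Huffman tree construction:
Combine smallest probabilities repeatedly
Resulting codes:
  A: 0 (length 1)
  B: 10 (length 2)
  C: 111 (length 3)
  D: 1101 (length 4)
  E: 1100 (length 4)
Average length = Σ p(s) × length(s) = 2.1071 bits


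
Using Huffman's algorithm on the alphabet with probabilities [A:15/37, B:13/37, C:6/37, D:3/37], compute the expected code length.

Huffman tree construction:
Combine smallest probabilities repeatedly
Resulting codes:
  A: 0 (length 1)
  B: 11 (length 2)
  C: 101 (length 3)
  D: 100 (length 3)
Average length = Σ p(s) × length(s) = 1.8378 bits


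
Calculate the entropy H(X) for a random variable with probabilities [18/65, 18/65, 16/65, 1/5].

H(X) = -Σ p(x) log₂ p(x)
  -18/65 × log₂(18/65) = 0.5130
  -18/65 × log₂(18/65) = 0.5130
  -16/65 × log₂(16/65) = 0.4978
  -1/5 × log₂(1/5) = 0.4644
H(X) = 1.9882 bits


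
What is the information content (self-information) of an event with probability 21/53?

Information content I(x) = -log₂(p(x))
I = -log₂(21/53) = -log₂(0.3962)
I = 1.3356 bits


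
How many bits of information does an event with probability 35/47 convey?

Information content I(x) = -log₂(p(x))
I = -log₂(35/47) = -log₂(0.7447)
I = 0.4253 bits


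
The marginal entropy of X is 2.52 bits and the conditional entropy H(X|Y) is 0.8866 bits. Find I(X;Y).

I(X;Y) = H(X) - H(X|Y)
I(X;Y) = 2.52 - 0.8866 = 1.6334 bits


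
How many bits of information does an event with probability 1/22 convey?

Information content I(x) = -log₂(p(x))
I = -log₂(1/22) = -log₂(0.0455)
I = 4.4594 bits


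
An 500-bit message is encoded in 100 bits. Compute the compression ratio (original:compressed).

Compression ratio = Original / Compressed
= 500 / 100 = 5.00:1


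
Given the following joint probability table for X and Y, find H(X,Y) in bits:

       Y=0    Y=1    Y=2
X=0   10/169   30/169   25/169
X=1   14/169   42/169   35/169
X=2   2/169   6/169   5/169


H(X,Y) = -Σ p(x,y) log₂ p(x,y)
  p(0,0)=10/169: -0.0592 × log₂(0.0592) = 0.2414
  p(0,1)=30/169: -0.1775 × log₂(0.1775) = 0.4427
  p(0,2)=25/169: -0.1479 × log₂(0.1479) = 0.4078
  p(1,0)=14/169: -0.0828 × log₂(0.0828) = 0.2977
  p(1,1)=42/169: -0.2485 × log₂(0.2485) = 0.4992
  p(1,2)=35/169: -0.2071 × log₂(0.2071) = 0.4704
  p(2,0)=2/169: -0.0118 × log₂(0.0118) = 0.0758
  p(2,1)=6/169: -0.0355 × log₂(0.0355) = 0.1710
  p(2,2)=5/169: -0.0296 × log₂(0.0296) = 0.1503
H(X,Y) = 2.7562 bits


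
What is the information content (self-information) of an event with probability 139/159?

Information content I(x) = -log₂(p(x))
I = -log₂(139/159) = -log₂(0.8742)
I = 0.1939 bits


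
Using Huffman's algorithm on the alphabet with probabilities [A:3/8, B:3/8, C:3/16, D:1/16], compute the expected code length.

Huffman tree construction:
Combine smallest probabilities repeatedly
Resulting codes:
  A: 11 (length 2)
  B: 0 (length 1)
  C: 101 (length 3)
  D: 100 (length 3)
Average length = Σ p(s) × length(s) = 1.8750 bits


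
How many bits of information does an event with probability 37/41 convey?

Information content I(x) = -log₂(p(x))
I = -log₂(37/41) = -log₂(0.9024)
I = 0.1481 bits


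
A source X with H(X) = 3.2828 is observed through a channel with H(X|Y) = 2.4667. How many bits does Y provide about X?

I(X;Y) = H(X) - H(X|Y)
I(X;Y) = 3.2828 - 2.4667 = 0.8161 bits


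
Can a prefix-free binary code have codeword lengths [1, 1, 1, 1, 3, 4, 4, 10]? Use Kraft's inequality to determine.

Kraft inequality: Σ 2^(-l_i) ≤ 1 for prefix-free code
Calculating: 2^(-1) + 2^(-1) + 2^(-1) + 2^(-1) + 2^(-3) + 2^(-4) + 2^(-4) + 2^(-10)
= 0.5 + 0.5 + 0.5 + 0.5 + 0.125 + 0.0625 + 0.0625 + 0.0009765625
= 2.2510
Since 2.2510 > 1, prefix-free code does not exist


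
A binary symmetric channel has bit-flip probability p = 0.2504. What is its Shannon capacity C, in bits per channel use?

For BSC with error probability p:
C = 1 - H(p) where H(p) is binary entropy
H(0.2504) = -0.2504 × log₂(0.2504) - 0.7496 × log₂(0.7496)
H(p) = 0.8119
C = 1 - 0.8119 = 0.1881 bits/use


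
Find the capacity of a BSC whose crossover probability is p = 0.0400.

For BSC with error probability p:
C = 1 - H(p) where H(p) is binary entropy
H(0.0400) = -0.0400 × log₂(0.0400) - 0.9600 × log₂(0.9600)
H(p) = 0.2423
C = 1 - 0.2423 = 0.7577 bits/use


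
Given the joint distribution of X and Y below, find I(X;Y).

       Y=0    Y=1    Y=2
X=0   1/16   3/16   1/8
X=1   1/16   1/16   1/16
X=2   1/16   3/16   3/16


H(X) = 1.5052, H(Y) = 1.5052, H(X,Y) = 2.9835
I(X;Y) = H(X) + H(Y) - H(X,Y) = 0.0270 bits


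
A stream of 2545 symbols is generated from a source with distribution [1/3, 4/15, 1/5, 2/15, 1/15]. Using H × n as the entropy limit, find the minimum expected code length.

Entropy H = 2.1493 bits/symbol
Minimum bits = H × n = 2.1493 × 2545
= 5469.85 bits


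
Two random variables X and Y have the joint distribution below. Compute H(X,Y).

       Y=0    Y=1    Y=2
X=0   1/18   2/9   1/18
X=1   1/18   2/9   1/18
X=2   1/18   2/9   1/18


H(X,Y) = -Σ p(x,y) log₂ p(x,y)
  p(0,0)=1/18: -0.0556 × log₂(0.0556) = 0.2317
  p(0,1)=2/9: -0.2222 × log₂(0.2222) = 0.4822
  p(0,2)=1/18: -0.0556 × log₂(0.0556) = 0.2317
  p(1,0)=1/18: -0.0556 × log₂(0.0556) = 0.2317
  p(1,1)=2/9: -0.2222 × log₂(0.2222) = 0.4822
  p(1,2)=1/18: -0.0556 × log₂(0.0556) = 0.2317
  p(2,0)=1/18: -0.0556 × log₂(0.0556) = 0.2317
  p(2,1)=2/9: -0.2222 × log₂(0.2222) = 0.4822
  p(2,2)=1/18: -0.0556 × log₂(0.0556) = 0.2317
H(X,Y) = 2.8366 bits


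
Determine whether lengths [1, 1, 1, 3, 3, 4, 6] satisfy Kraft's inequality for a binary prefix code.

Kraft inequality: Σ 2^(-l_i) ≤ 1 for prefix-free code
Calculating: 2^(-1) + 2^(-1) + 2^(-1) + 2^(-3) + 2^(-3) + 2^(-4) + 2^(-6)
= 0.5 + 0.5 + 0.5 + 0.125 + 0.125 + 0.0625 + 0.015625
= 1.8281
Since 1.8281 > 1, prefix-free code does not exist


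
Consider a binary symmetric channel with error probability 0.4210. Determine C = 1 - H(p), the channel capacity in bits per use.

For BSC with error probability p:
C = 1 - H(p) where H(p) is binary entropy
H(0.4210) = -0.4210 × log₂(0.4210) - 0.5790 × log₂(0.5790)
H(p) = 0.9819
C = 1 - 0.9819 = 0.0181 bits/use


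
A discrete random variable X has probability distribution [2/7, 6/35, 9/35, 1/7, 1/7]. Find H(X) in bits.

H(X) = -Σ p(x) log₂ p(x)
  -2/7 × log₂(2/7) = 0.5164
  -6/35 × log₂(6/35) = 0.4362
  -9/35 × log₂(9/35) = 0.5038
  -1/7 × log₂(1/7) = 0.4011
  -1/7 × log₂(1/7) = 0.4011
H(X) = 2.2585 bits


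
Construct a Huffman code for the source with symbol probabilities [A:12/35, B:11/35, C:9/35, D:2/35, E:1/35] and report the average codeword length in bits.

Huffman tree construction:
Combine smallest probabilities repeatedly
Resulting codes:
  A: 11 (length 2)
  B: 10 (length 2)
  C: 01 (length 2)
  D: 001 (length 3)
  E: 000 (length 3)
Average length = Σ p(s) × length(s) = 2.0857 bits


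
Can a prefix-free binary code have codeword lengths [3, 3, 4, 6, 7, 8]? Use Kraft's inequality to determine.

Kraft inequality: Σ 2^(-l_i) ≤ 1 for prefix-free code
Calculating: 2^(-3) + 2^(-3) + 2^(-4) + 2^(-6) + 2^(-7) + 2^(-8)
= 0.125 + 0.125 + 0.0625 + 0.015625 + 0.0078125 + 0.00390625
= 0.3398
Since 0.3398 ≤ 1, prefix-free code exists


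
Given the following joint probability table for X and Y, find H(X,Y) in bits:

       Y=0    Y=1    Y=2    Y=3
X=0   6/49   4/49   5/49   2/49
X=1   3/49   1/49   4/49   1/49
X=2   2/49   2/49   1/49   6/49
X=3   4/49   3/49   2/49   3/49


H(X,Y) = -Σ p(x,y) log₂ p(x,y)
  p(0,0)=6/49: -0.1224 × log₂(0.1224) = 0.3710
  p(0,1)=4/49: -0.0816 × log₂(0.0816) = 0.2951
  p(0,2)=5/49: -0.1020 × log₂(0.1020) = 0.3360
  p(0,3)=2/49: -0.0408 × log₂(0.0408) = 0.1884
  p(1,0)=3/49: -0.0612 × log₂(0.0612) = 0.2467
  p(1,1)=1/49: -0.0204 × log₂(0.0204) = 0.1146
  p(1,2)=4/49: -0.0816 × log₂(0.0816) = 0.2951
  p(1,3)=1/49: -0.0204 × log₂(0.0204) = 0.1146
  p(2,0)=2/49: -0.0408 × log₂(0.0408) = 0.1884
  p(2,1)=2/49: -0.0408 × log₂(0.0408) = 0.1884
  p(2,2)=1/49: -0.0204 × log₂(0.0204) = 0.1146
  p(2,3)=6/49: -0.1224 × log₂(0.1224) = 0.3710
  p(3,0)=4/49: -0.0816 × log₂(0.0816) = 0.2951
  p(3,1)=3/49: -0.0612 × log₂(0.0612) = 0.2467
  p(3,2)=2/49: -0.0408 × log₂(0.0408) = 0.1884
  p(3,3)=3/49: -0.0612 × log₂(0.0612) = 0.2467
H(X,Y) = 3.8005 bits


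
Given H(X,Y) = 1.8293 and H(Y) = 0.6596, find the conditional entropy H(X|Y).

Chain rule: H(X,Y) = H(X|Y) + H(Y)
H(X|Y) = H(X,Y) - H(Y) = 1.8293 - 0.6596 = 1.1697 bits


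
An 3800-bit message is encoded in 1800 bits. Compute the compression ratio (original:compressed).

Compression ratio = Original / Compressed
= 3800 / 1800 = 2.11:1


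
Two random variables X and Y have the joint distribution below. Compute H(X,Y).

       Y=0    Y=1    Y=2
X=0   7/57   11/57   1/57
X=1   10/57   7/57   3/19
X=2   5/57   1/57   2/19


H(X,Y) = -Σ p(x,y) log₂ p(x,y)
  p(0,0)=7/57: -0.1228 × log₂(0.1228) = 0.3716
  p(0,1)=11/57: -0.1930 × log₂(0.1930) = 0.4580
  p(0,2)=1/57: -0.0175 × log₂(0.0175) = 0.1023
  p(1,0)=10/57: -0.1754 × log₂(0.1754) = 0.4405
  p(1,1)=7/57: -0.1228 × log₂(0.1228) = 0.3716
  p(1,2)=3/19: -0.1579 × log₂(0.1579) = 0.4205
  p(2,0)=5/57: -0.0877 × log₂(0.0877) = 0.3080
  p(2,1)=1/57: -0.0175 × log₂(0.0175) = 0.1023
  p(2,2)=2/19: -0.1053 × log₂(0.1053) = 0.3419
H(X,Y) = 2.9167 bits


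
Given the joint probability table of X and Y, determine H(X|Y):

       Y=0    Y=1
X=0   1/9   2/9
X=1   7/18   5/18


H(X|Y) = Σ_y p(y) H(X|Y=y)
  p(Y=0) = 1/2, H(X|Y=0) = 0.7642
  p(Y=1) = 1/2, H(X|Y=1) = 0.9911
H(X|Y) = 0.5000×0.7642 + 0.5000×0.9911 = 0.8776 bits


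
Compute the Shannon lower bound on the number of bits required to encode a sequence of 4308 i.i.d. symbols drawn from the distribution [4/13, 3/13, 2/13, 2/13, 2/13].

Entropy H = 2.2578 bits/symbol
Minimum bits = H × n = 2.2578 × 4308
= 9726.41 bits


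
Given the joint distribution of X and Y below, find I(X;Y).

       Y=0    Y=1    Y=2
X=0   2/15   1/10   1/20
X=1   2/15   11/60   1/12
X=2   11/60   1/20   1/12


H(X) = 1.5696, H(Y) = 1.5248, H(X,Y) = 3.0345
I(X;Y) = H(X) + H(Y) - H(X,Y) = 0.0599 bits


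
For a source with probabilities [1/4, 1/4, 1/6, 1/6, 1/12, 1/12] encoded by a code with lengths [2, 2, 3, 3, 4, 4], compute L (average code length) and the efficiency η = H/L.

Average length L = Σ p_i × l_i = 2.6667 bits
Entropy H = 2.4591 bits
Efficiency η = H/L × 100% = 92.22%


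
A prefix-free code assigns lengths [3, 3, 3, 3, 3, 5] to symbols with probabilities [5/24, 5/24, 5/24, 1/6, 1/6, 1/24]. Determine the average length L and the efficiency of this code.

Average length L = Σ p_i × l_i = 3.0833 bits
Entropy H = 2.4671 bits
Efficiency η = H/L × 100% = 80.01%


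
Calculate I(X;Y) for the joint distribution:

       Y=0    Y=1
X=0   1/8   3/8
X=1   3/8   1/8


H(X) = 1.0000, H(Y) = 1.0000, H(X,Y) = 1.8113
I(X;Y) = H(X) + H(Y) - H(X,Y) = 0.1887 bits


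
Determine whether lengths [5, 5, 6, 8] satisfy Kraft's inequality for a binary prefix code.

Kraft inequality: Σ 2^(-l_i) ≤ 1 for prefix-free code
Calculating: 2^(-5) + 2^(-5) + 2^(-6) + 2^(-8)
= 0.03125 + 0.03125 + 0.015625 + 0.00390625
= 0.0820
Since 0.0820 ≤ 1, prefix-free code exists


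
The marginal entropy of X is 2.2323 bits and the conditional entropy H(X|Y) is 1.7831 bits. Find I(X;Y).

I(X;Y) = H(X) - H(X|Y)
I(X;Y) = 2.2323 - 1.7831 = 0.4492 bits


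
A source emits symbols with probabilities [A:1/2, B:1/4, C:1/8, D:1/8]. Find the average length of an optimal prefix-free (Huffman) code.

Huffman tree construction:
Combine smallest probabilities repeatedly
Resulting codes:
  A: 0 (length 1)
  B: 10 (length 2)
  C: 110 (length 3)
  D: 111 (length 3)
Average length = Σ p(s) × length(s) = 1.7500 bits


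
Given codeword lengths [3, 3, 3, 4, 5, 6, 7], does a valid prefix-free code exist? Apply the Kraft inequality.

Kraft inequality: Σ 2^(-l_i) ≤ 1 for prefix-free code
Calculating: 2^(-3) + 2^(-3) + 2^(-3) + 2^(-4) + 2^(-5) + 2^(-6) + 2^(-7)
= 0.125 + 0.125 + 0.125 + 0.0625 + 0.03125 + 0.015625 + 0.0078125
= 0.4922
Since 0.4922 ≤ 1, prefix-free code exists


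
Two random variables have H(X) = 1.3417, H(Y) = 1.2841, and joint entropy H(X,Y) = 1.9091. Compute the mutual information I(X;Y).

I(X;Y) = H(X) + H(Y) - H(X,Y)
I(X;Y) = 1.3417 + 1.2841 - 1.9091 = 0.7167 bits


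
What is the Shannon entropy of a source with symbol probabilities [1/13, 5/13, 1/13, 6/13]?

H(X) = -Σ p(x) log₂ p(x)
  -1/13 × log₂(1/13) = 0.2846
  -5/13 × log₂(5/13) = 0.5302
  -1/13 × log₂(1/13) = 0.2846
  -6/13 × log₂(6/13) = 0.5148
H(X) = 1.6143 bits


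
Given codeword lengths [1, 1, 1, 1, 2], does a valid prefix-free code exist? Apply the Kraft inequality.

Kraft inequality: Σ 2^(-l_i) ≤ 1 for prefix-free code
Calculating: 2^(-1) + 2^(-1) + 2^(-1) + 2^(-1) + 2^(-2)
= 0.5 + 0.5 + 0.5 + 0.5 + 0.25
= 2.2500
Since 2.2500 > 1, prefix-free code does not exist


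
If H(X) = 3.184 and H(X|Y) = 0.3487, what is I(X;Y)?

I(X;Y) = H(X) - H(X|Y)
I(X;Y) = 3.184 - 0.3487 = 2.8353 bits


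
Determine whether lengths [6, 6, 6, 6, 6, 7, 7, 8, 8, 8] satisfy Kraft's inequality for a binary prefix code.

Kraft inequality: Σ 2^(-l_i) ≤ 1 for prefix-free code
Calculating: 2^(-6) + 2^(-6) + 2^(-6) + 2^(-6) + 2^(-6) + 2^(-7) + 2^(-7) + 2^(-8) + 2^(-8) + 2^(-8)
= 0.015625 + 0.015625 + 0.015625 + 0.015625 + 0.015625 + 0.0078125 + 0.0078125 + 0.00390625 + 0.00390625 + 0.00390625
= 0.1055
Since 0.1055 ≤ 1, prefix-free code exists


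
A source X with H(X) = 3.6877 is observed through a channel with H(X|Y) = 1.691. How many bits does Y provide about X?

I(X;Y) = H(X) - H(X|Y)
I(X;Y) = 3.6877 - 1.691 = 1.9967 bits


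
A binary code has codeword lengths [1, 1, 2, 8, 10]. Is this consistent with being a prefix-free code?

Kraft inequality: Σ 2^(-l_i) ≤ 1 for prefix-free code
Calculating: 2^(-1) + 2^(-1) + 2^(-2) + 2^(-8) + 2^(-10)
= 0.5 + 0.5 + 0.25 + 0.00390625 + 0.0009765625
= 1.2549
Since 1.2549 > 1, prefix-free code does not exist


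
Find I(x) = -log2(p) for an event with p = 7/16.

Information content I(x) = -log₂(p(x))
I = -log₂(7/16) = -log₂(0.4375)
I = 1.1926 bits


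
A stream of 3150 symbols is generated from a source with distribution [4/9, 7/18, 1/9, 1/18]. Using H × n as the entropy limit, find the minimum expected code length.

Entropy H = 1.6337 bits/symbol
Minimum bits = H × n = 1.6337 × 3150
= 5146.25 bits


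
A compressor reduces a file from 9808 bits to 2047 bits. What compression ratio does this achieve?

Compression ratio = Original / Compressed
= 9808 / 2047 = 4.79:1


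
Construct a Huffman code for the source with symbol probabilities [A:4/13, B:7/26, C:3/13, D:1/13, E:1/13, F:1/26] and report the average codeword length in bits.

Huffman tree construction:
Combine smallest probabilities repeatedly
Resulting codes:
  A: 11 (length 2)
  B: 10 (length 2)
  C: 01 (length 2)
  D: 0011 (length 4)
  E: 000 (length 3)
  F: 0010 (length 4)
Average length = Σ p(s) × length(s) = 2.3077 bits


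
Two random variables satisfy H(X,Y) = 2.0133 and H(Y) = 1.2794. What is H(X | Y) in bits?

Chain rule: H(X,Y) = H(X|Y) + H(Y)
H(X|Y) = H(X,Y) - H(Y) = 2.0133 - 1.2794 = 0.7339 bits


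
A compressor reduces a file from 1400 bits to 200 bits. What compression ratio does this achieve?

Compression ratio = Original / Compressed
= 1400 / 200 = 7.00:1


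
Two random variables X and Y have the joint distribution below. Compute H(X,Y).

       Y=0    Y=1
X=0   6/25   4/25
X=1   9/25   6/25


H(X,Y) = -Σ p(x,y) log₂ p(x,y)
  p(0,0)=6/25: -0.2400 × log₂(0.2400) = 0.4941
  p(0,1)=4/25: -0.1600 × log₂(0.1600) = 0.4230
  p(1,0)=9/25: -0.3600 × log₂(0.3600) = 0.5306
  p(1,1)=6/25: -0.2400 × log₂(0.2400) = 0.4941
H(X,Y) = 1.9419 bits


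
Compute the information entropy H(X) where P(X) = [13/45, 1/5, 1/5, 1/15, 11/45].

H(X) = -Σ p(x) log₂ p(x)
  -13/45 × log₂(13/45) = 0.5175
  -1/5 × log₂(1/5) = 0.4644
  -1/5 × log₂(1/5) = 0.4644
  -1/15 × log₂(1/15) = 0.2605
  -11/45 × log₂(11/45) = 0.4968
H(X) = 2.2036 bits


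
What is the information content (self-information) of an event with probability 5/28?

Information content I(x) = -log₂(p(x))
I = -log₂(5/28) = -log₂(0.1786)
I = 2.4854 bits


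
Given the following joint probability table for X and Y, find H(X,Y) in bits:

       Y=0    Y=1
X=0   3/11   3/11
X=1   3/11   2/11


H(X,Y) = -Σ p(x,y) log₂ p(x,y)
  p(0,0)=3/11: -0.2727 × log₂(0.2727) = 0.5112
  p(0,1)=3/11: -0.2727 × log₂(0.2727) = 0.5112
  p(1,0)=3/11: -0.2727 × log₂(0.2727) = 0.5112
  p(1,1)=2/11: -0.1818 × log₂(0.1818) = 0.4472
H(X,Y) = 1.9808 bits


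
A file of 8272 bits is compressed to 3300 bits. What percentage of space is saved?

Space savings = (1 - Compressed/Original) × 100%
= (1 - 3300/8272) × 100%
= 60.11%


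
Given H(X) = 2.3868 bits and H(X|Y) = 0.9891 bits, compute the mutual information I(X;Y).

I(X;Y) = H(X) - H(X|Y)
I(X;Y) = 2.3868 - 0.9891 = 1.3977 bits


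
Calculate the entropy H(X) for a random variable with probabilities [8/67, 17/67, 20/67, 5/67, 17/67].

H(X) = -Σ p(x) log₂ p(x)
  -8/67 × log₂(8/67) = 0.3661
  -17/67 × log₂(17/67) = 0.5020
  -20/67 × log₂(20/67) = 0.5206
  -5/67 × log₂(5/67) = 0.2794
  -17/67 × log₂(17/67) = 0.5020
H(X) = 2.1702 bits


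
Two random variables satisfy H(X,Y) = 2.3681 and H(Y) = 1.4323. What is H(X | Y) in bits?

Chain rule: H(X,Y) = H(X|Y) + H(Y)
H(X|Y) = H(X,Y) - H(Y) = 2.3681 - 1.4323 = 0.9358 bits


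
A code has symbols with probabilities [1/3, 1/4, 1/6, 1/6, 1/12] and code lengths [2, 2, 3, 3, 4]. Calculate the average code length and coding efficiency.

Average length L = Σ p_i × l_i = 2.5000 bits
Entropy H = 2.1887 bits
Efficiency η = H/L × 100% = 87.55%


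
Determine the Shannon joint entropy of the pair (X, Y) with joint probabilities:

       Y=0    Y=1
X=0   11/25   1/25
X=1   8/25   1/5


H(X,Y) = -Σ p(x,y) log₂ p(x,y)
  p(0,0)=11/25: -0.4400 × log₂(0.4400) = 0.5211
  p(0,1)=1/25: -0.0400 × log₂(0.0400) = 0.1858
  p(1,0)=8/25: -0.3200 × log₂(0.3200) = 0.5260
  p(1,1)=1/5: -0.2000 × log₂(0.2000) = 0.4644
H(X,Y) = 1.6973 bits


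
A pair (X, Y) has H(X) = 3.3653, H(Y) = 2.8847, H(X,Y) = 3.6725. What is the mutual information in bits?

I(X;Y) = H(X) + H(Y) - H(X,Y)
I(X;Y) = 3.3653 + 2.8847 - 3.6725 = 2.5775 bits


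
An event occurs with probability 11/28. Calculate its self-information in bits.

Information content I(x) = -log₂(p(x))
I = -log₂(11/28) = -log₂(0.3929)
I = 1.3479 bits


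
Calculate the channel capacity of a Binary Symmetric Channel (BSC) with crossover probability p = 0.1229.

For BSC with error probability p:
C = 1 - H(p) where H(p) is binary entropy
H(0.1229) = -0.1229 × log₂(0.1229) - 0.8771 × log₂(0.8771)
H(p) = 0.5376
C = 1 - 0.5376 = 0.4624 bits/use


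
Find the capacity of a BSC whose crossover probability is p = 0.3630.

For BSC with error probability p:
C = 1 - H(p) where H(p) is binary entropy
H(0.3630) = -0.3630 × log₂(0.3630) - 0.6370 × log₂(0.6370)
H(p) = 0.9451
C = 1 - 0.9451 = 0.0549 bits/use


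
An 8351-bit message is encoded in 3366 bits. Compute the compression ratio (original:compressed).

Compression ratio = Original / Compressed
= 8351 / 3366 = 2.48:1


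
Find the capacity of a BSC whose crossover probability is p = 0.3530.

For BSC with error probability p:
C = 1 - H(p) where H(p) is binary entropy
H(0.3530) = -0.3530 × log₂(0.3530) - 0.6470 × log₂(0.6470)
H(p) = 0.9367
C = 1 - 0.9367 = 0.0633 bits/use


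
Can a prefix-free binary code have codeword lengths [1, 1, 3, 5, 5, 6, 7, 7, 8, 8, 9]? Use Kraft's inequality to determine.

Kraft inequality: Σ 2^(-l_i) ≤ 1 for prefix-free code
Calculating: 2^(-1) + 2^(-1) + 2^(-3) + 2^(-5) + 2^(-5) + 2^(-6) + 2^(-7) + 2^(-7) + 2^(-8) + 2^(-8) + 2^(-9)
= 0.5 + 0.5 + 0.125 + 0.03125 + 0.03125 + 0.015625 + 0.0078125 + 0.0078125 + 0.00390625 + 0.00390625 + 0.001953125
= 1.2285
Since 1.2285 > 1, prefix-free code does not exist


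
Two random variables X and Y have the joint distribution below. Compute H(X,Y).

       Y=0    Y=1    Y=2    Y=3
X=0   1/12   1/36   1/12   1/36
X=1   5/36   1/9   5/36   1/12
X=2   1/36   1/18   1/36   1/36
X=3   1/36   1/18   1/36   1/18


H(X,Y) = -Σ p(x,y) log₂ p(x,y)
  p(0,0)=1/12: -0.0833 × log₂(0.0833) = 0.2987
  p(0,1)=1/36: -0.0278 × log₂(0.0278) = 0.1436
  p(0,2)=1/12: -0.0833 × log₂(0.0833) = 0.2987
  p(0,3)=1/36: -0.0278 × log₂(0.0278) = 0.1436
  p(1,0)=5/36: -0.1389 × log₂(0.1389) = 0.3956
  p(1,1)=1/9: -0.1111 × log₂(0.1111) = 0.3522
  p(1,2)=5/36: -0.1389 × log₂(0.1389) = 0.3956
  p(1,3)=1/12: -0.0833 × log₂(0.0833) = 0.2987
  p(2,0)=1/36: -0.0278 × log₂(0.0278) = 0.1436
  p(2,1)=1/18: -0.0556 × log₂(0.0556) = 0.2317
  p(2,2)=1/36: -0.0278 × log₂(0.0278) = 0.1436
  p(2,3)=1/36: -0.0278 × log₂(0.0278) = 0.1436
  p(3,0)=1/36: -0.0278 × log₂(0.0278) = 0.1436
  p(3,1)=1/18: -0.0556 × log₂(0.0556) = 0.2317
  p(3,2)=1/36: -0.0278 × log₂(0.0278) = 0.1436
  p(3,3)=1/18: -0.0556 × log₂(0.0556) = 0.2317
H(X,Y) = 3.7398 bits


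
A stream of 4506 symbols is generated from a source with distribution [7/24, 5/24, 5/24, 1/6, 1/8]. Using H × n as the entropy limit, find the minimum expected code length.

Entropy H = 2.2672 bits/symbol
Minimum bits = H × n = 2.2672 × 4506
= 10216.12 bits


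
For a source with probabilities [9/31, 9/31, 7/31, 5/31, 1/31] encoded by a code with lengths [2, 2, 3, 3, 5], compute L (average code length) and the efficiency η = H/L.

Average length L = Σ p_i × l_i = 2.4839 bits
Entropy H = 2.1052 bits
Efficiency η = H/L × 100% = 84.75%


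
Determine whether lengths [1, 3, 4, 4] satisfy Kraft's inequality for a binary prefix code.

Kraft inequality: Σ 2^(-l_i) ≤ 1 for prefix-free code
Calculating: 2^(-1) + 2^(-3) + 2^(-4) + 2^(-4)
= 0.5 + 0.125 + 0.0625 + 0.0625
= 0.7500
Since 0.7500 ≤ 1, prefix-free code exists


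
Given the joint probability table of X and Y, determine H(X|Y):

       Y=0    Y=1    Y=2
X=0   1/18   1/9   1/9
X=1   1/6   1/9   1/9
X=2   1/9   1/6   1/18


H(X|Y) = Σ_y p(y) H(X|Y=y)
  p(Y=0) = 1/3, H(X|Y=0) = 1.4591
  p(Y=1) = 7/18, H(X|Y=1) = 1.5567
  p(Y=2) = 5/18, H(X|Y=2) = 1.5219
H(X|Y) = 0.3333×1.4591 + 0.3889×1.5567 + 0.2778×1.5219 = 1.5145 bits


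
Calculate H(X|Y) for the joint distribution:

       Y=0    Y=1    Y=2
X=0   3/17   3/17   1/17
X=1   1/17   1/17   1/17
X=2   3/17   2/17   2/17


H(X|Y) = Σ_y p(y) H(X|Y=y)
  p(Y=0) = 7/17, H(X|Y=0) = 1.4488
  p(Y=1) = 6/17, H(X|Y=1) = 1.4591
  p(Y=2) = 4/17, H(X|Y=2) = 1.5000
H(X|Y) = 0.4118×1.4488 + 0.3529×1.4591 + 0.2353×1.5000 = 1.4645 bits


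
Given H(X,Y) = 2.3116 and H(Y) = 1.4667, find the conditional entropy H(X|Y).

Chain rule: H(X,Y) = H(X|Y) + H(Y)
H(X|Y) = H(X,Y) - H(Y) = 2.3116 - 1.4667 = 0.8449 bits


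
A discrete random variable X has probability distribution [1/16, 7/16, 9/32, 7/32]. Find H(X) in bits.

H(X) = -Σ p(x) log₂ p(x)
  -1/16 × log₂(1/16) = 0.2500
  -7/16 × log₂(7/16) = 0.5218
  -9/32 × log₂(9/32) = 0.5147
  -7/32 × log₂(7/32) = 0.4796
H(X) = 1.7661 bits


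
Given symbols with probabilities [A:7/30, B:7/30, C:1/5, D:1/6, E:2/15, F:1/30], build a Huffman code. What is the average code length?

Huffman tree construction:
Combine smallest probabilities repeatedly
Resulting codes:
  A: 01 (length 2)
  B: 10 (length 2)
  C: 00 (length 2)
  D: 110 (length 3)
  E: 1111 (length 4)
  F: 1110 (length 4)
Average length = Σ p(s) × length(s) = 2.5000 bits


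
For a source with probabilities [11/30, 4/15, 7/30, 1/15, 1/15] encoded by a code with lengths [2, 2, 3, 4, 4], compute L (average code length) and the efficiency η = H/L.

Average length L = Σ p_i × l_i = 2.5000 bits
Entropy H = 2.0500 bits
Efficiency η = H/L × 100% = 82.00%


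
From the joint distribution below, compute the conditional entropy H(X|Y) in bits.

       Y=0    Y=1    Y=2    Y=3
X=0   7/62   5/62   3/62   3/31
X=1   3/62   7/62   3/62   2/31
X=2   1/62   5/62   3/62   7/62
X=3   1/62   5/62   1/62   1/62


H(X|Y) = Σ_y p(y) H(X|Y=y)
  p(Y=0) = 6/31, H(X|Y=0) = 1.5511
  p(Y=1) = 11/31, H(X|Y=1) = 1.9830
  p(Y=2) = 5/31, H(X|Y=2) = 1.8955
  p(Y=3) = 9/31, H(X|Y=3) = 1.7721
H(X|Y) = 0.1935×1.5511 + 0.3548×1.9830 + 0.1613×1.8955 + 0.2903×1.7721 = 1.8241 bits


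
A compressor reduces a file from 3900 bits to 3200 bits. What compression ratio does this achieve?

Compression ratio = Original / Compressed
= 3900 / 3200 = 1.22:1


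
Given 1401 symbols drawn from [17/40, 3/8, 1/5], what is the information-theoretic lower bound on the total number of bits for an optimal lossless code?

Entropy H = 1.5197 bits/symbol
Minimum bits = H × n = 1.5197 × 1401
= 2129.06 bits


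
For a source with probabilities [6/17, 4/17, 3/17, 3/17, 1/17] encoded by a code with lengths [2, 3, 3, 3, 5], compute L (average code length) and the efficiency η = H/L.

Average length L = Σ p_i × l_i = 2.7647 bits
Entropy H = 2.1451 bits
Efficiency η = H/L × 100% = 77.59%


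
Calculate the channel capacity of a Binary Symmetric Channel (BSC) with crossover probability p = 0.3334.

For BSC with error probability p:
C = 1 - H(p) where H(p) is binary entropy
H(0.3334) = -0.3334 × log₂(0.3334) - 0.6666 × log₂(0.6666)
H(p) = 0.9184
C = 1 - 0.9184 = 0.0816 bits/use


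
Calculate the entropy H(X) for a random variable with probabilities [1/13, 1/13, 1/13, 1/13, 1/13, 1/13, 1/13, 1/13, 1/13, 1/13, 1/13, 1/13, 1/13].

H(X) = -Σ p(x) log₂ p(x)
  -1/13 × log₂(1/13) = 0.2846
  -1/13 × log₂(1/13) = 0.2846
  -1/13 × log₂(1/13) = 0.2846
  -1/13 × log₂(1/13) = 0.2846
  -1/13 × log₂(1/13) = 0.2846
  -1/13 × log₂(1/13) = 0.2846
  -1/13 × log₂(1/13) = 0.2846
  -1/13 × log₂(1/13) = 0.2846
  -1/13 × log₂(1/13) = 0.2846
  -1/13 × log₂(1/13) = 0.2846
  -1/13 × log₂(1/13) = 0.2846
  -1/13 × log₂(1/13) = 0.2846
  -1/13 × log₂(1/13) = 0.2846
H(X) = 3.7004 bits


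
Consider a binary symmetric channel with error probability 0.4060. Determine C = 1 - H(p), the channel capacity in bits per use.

For BSC with error probability p:
C = 1 - H(p) where H(p) is binary entropy
H(0.4060) = -0.4060 × log₂(0.4060) - 0.5940 × log₂(0.5940)
H(p) = 0.9744
C = 1 - 0.9744 = 0.0256 bits/use


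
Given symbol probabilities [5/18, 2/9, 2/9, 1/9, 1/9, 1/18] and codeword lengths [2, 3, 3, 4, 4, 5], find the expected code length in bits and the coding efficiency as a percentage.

Average length L = Σ p_i × l_i = 3.0556 bits
Entropy H = 2.4138 bits
Efficiency η = H/L × 100% = 79.00%


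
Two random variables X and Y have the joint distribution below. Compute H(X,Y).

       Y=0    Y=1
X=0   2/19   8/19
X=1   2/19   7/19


H(X,Y) = -Σ p(x,y) log₂ p(x,y)
  p(0,0)=2/19: -0.1053 × log₂(0.1053) = 0.3419
  p(0,1)=8/19: -0.4211 × log₂(0.4211) = 0.5254
  p(1,0)=2/19: -0.1053 × log₂(0.1053) = 0.3419
  p(1,1)=7/19: -0.3684 × log₂(0.3684) = 0.5307
H(X,Y) = 1.7400 bits


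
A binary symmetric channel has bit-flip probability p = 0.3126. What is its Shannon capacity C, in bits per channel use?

For BSC with error probability p:
C = 1 - H(p) where H(p) is binary entropy
H(0.3126) = -0.3126 × log₂(0.3126) - 0.6874 × log₂(0.6874)
H(p) = 0.8962
C = 1 - 0.8962 = 0.1038 bits/use


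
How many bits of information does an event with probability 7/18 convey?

Information content I(x) = -log₂(p(x))
I = -log₂(7/18) = -log₂(0.3889)
I = 1.3626 bits


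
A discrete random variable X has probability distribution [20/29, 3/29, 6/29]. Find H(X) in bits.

H(X) = -Σ p(x) log₂ p(x)
  -20/29 × log₂(20/29) = 0.3697
  -3/29 × log₂(3/29) = 0.3386
  -6/29 × log₂(6/29) = 0.4703
H(X) = 1.1786 bits


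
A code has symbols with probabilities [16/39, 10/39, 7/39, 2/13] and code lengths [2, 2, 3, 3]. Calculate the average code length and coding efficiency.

Average length L = Σ p_i × l_i = 2.3333 bits
Entropy H = 1.8910 bits
Efficiency η = H/L × 100% = 81.04%


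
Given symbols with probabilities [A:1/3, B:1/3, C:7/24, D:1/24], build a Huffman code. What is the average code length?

Huffman tree construction:
Combine smallest probabilities repeatedly
Resulting codes:
  A: 10 (length 2)
  B: 11 (length 2)
  C: 01 (length 2)
  D: 00 (length 2)
Average length = Σ p(s) × length(s) = 2.0000 bits


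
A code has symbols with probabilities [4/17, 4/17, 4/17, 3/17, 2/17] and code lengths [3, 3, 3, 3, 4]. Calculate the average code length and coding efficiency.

Average length L = Σ p_i × l_i = 3.1176 bits
Entropy H = 2.2784 bits
Efficiency η = H/L × 100% = 73.08%


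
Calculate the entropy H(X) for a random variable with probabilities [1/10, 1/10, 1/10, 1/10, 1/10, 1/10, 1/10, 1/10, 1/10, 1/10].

H(X) = -Σ p(x) log₂ p(x)
  -1/10 × log₂(1/10) = 0.3322
  -1/10 × log₂(1/10) = 0.3322
  -1/10 × log₂(1/10) = 0.3322
  -1/10 × log₂(1/10) = 0.3322
  -1/10 × log₂(1/10) = 0.3322
  -1/10 × log₂(1/10) = 0.3322
  -1/10 × log₂(1/10) = 0.3322
  -1/10 × log₂(1/10) = 0.3322
  -1/10 × log₂(1/10) = 0.3322
  -1/10 × log₂(1/10) = 0.3322
H(X) = 3.3219 bits


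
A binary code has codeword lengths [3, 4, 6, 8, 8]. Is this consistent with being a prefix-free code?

Kraft inequality: Σ 2^(-l_i) ≤ 1 for prefix-free code
Calculating: 2^(-3) + 2^(-4) + 2^(-6) + 2^(-8) + 2^(-8)
= 0.125 + 0.0625 + 0.015625 + 0.00390625 + 0.00390625
= 0.2109
Since 0.2109 ≤ 1, prefix-free code exists


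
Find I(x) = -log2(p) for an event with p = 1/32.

Information content I(x) = -log₂(p(x))
I = -log₂(1/32) = -log₂(0.0312)
I = 5.0000 bits


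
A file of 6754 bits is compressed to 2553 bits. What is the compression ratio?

Compression ratio = Original / Compressed
= 6754 / 2553 = 2.65:1


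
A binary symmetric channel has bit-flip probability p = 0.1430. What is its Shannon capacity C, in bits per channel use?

For BSC with error probability p:
C = 1 - H(p) where H(p) is binary entropy
H(0.1430) = -0.1430 × log₂(0.1430) - 0.8570 × log₂(0.8570)
H(p) = 0.5920
C = 1 - 0.5920 = 0.4080 bits/use


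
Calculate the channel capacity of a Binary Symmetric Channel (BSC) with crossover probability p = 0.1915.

For BSC with error probability p:
C = 1 - H(p) where H(p) is binary entropy
H(0.1915) = -0.1915 × log₂(0.1915) - 0.8085 × log₂(0.8085)
H(p) = 0.7046
C = 1 - 0.7046 = 0.2954 bits/use


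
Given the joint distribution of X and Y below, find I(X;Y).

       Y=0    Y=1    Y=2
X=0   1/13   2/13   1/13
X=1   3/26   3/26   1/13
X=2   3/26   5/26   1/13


H(X) = 1.5766, H(Y) = 1.5262, H(X,Y) = 3.0899
I(X;Y) = H(X) + H(Y) - H(X,Y) = 0.0130 bits


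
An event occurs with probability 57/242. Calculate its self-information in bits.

Information content I(x) = -log₂(p(x))
I = -log₂(57/242) = -log₂(0.2355)
I = 2.0860 bits


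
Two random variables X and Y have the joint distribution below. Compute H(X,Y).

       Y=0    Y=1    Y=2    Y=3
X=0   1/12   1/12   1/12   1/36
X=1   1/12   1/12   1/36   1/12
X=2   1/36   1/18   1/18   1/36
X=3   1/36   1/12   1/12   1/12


H(X,Y) = -Σ p(x,y) log₂ p(x,y)
  p(0,0)=1/12: -0.0833 × log₂(0.0833) = 0.2987
  p(0,1)=1/12: -0.0833 × log₂(0.0833) = 0.2987
  p(0,2)=1/12: -0.0833 × log₂(0.0833) = 0.2987
  p(0,3)=1/36: -0.0278 × log₂(0.0278) = 0.1436
  p(1,0)=1/12: -0.0833 × log₂(0.0833) = 0.2987
  p(1,1)=1/12: -0.0833 × log₂(0.0833) = 0.2987
  p(1,2)=1/36: -0.0278 × log₂(0.0278) = 0.1436
  p(1,3)=1/12: -0.0833 × log₂(0.0833) = 0.2987
  p(2,0)=1/36: -0.0278 × log₂(0.0278) = 0.1436
  p(2,1)=1/18: -0.0556 × log₂(0.0556) = 0.2317
  p(2,2)=1/18: -0.0556 × log₂(0.0556) = 0.2317
  p(2,3)=1/36: -0.0278 × log₂(0.0278) = 0.1436
  p(3,0)=1/36: -0.0278 × log₂(0.0278) = 0.1436
  p(3,1)=1/12: -0.0833 × log₂(0.0833) = 0.2987
  p(3,2)=1/12: -0.0833 × log₂(0.0833) = 0.2987
  p(3,3)=1/12: -0.0833 × log₂(0.0833) = 0.2987
H(X,Y) = 3.8701 bits


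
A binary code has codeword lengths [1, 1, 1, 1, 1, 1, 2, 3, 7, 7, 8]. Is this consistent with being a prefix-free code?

Kraft inequality: Σ 2^(-l_i) ≤ 1 for prefix-free code
Calculating: 2^(-1) + 2^(-1) + 2^(-1) + 2^(-1) + 2^(-1) + 2^(-1) + 2^(-2) + 2^(-3) + 2^(-7) + 2^(-7) + 2^(-8)
= 0.5 + 0.5 + 0.5 + 0.5 + 0.5 + 0.5 + 0.25 + 0.125 + 0.0078125 + 0.0078125 + 0.00390625
= 3.3945
Since 3.3945 > 1, prefix-free code does not exist


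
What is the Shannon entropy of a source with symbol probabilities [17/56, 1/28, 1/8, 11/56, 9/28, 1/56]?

H(X) = -Σ p(x) log₂ p(x)
  -17/56 × log₂(17/56) = 0.5221
  -1/28 × log₂(1/28) = 0.1717
  -1/8 × log₂(1/8) = 0.3750
  -11/56 × log₂(11/56) = 0.4612
  -9/28 × log₂(9/28) = 0.5263
  -1/56 × log₂(1/56) = 0.1037
H(X) = 2.1600 bits


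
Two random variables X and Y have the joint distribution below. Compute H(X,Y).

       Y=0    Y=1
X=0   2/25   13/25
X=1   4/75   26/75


H(X,Y) = -Σ p(x,y) log₂ p(x,y)
  p(0,0)=2/25: -0.0800 × log₂(0.0800) = 0.2915
  p(0,1)=13/25: -0.5200 × log₂(0.5200) = 0.4906
  p(1,0)=4/75: -0.0533 × log₂(0.0533) = 0.2255
  p(1,1)=26/75: -0.3467 × log₂(0.3467) = 0.5298
H(X,Y) = 1.5375 bits


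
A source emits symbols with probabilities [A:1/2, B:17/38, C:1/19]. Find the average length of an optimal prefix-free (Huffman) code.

Huffman tree construction:
Combine smallest probabilities repeatedly
Resulting codes:
  A: 0 (length 1)
  B: 11 (length 2)
  C: 10 (length 2)
Average length = Σ p(s) × length(s) = 1.5000 bits


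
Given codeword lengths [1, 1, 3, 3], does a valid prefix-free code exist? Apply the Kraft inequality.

Kraft inequality: Σ 2^(-l_i) ≤ 1 for prefix-free code
Calculating: 2^(-1) + 2^(-1) + 2^(-3) + 2^(-3)
= 0.5 + 0.5 + 0.125 + 0.125
= 1.2500
Since 1.2500 > 1, prefix-free code does not exist


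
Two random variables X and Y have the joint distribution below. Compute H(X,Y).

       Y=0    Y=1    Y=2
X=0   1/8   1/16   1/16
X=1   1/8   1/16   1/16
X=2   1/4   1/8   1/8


H(X,Y) = -Σ p(x,y) log₂ p(x,y)
  p(0,0)=1/8: -0.1250 × log₂(0.1250) = 0.3750
  p(0,1)=1/16: -0.0625 × log₂(0.0625) = 0.2500
  p(0,2)=1/16: -0.0625 × log₂(0.0625) = 0.2500
  p(1,0)=1/8: -0.1250 × log₂(0.1250) = 0.3750
  p(1,1)=1/16: -0.0625 × log₂(0.0625) = 0.2500
  p(1,2)=1/16: -0.0625 × log₂(0.0625) = 0.2500
  p(2,0)=1/4: -0.2500 × log₂(0.2500) = 0.5000
  p(2,1)=1/8: -0.1250 × log₂(0.1250) = 0.3750
  p(2,2)=1/8: -0.1250 × log₂(0.1250) = 0.3750
H(X,Y) = 3.0000 bits
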